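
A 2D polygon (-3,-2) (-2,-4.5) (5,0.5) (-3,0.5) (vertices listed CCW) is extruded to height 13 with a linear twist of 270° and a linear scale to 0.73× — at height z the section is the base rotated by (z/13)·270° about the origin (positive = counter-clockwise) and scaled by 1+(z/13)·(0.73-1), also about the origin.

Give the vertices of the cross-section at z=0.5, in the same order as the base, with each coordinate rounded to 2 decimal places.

Cross-section at z=0.5: (-2.56,-2.48) (-1.14,-4.74) (4.78,1.38) (-3.01,-0.05)

t = z/height = 0.5/13 = 0.0384615
s = 1 + (scale-1)·z/height = 1 + (0.73-1)·0.5/13 = 0.989615
θ = twist·z/height = 270°·0.5/13 = 10.3846° = 0.181246 rad
cos θ = 0.983620, sin θ = 0.180255 (intermediates below are computed at full precision and shown rounded to 5 d.p.)
v1: (-3,-2) → rotate → (-2.59035,-2.50800) → ×s → (-2.56345,-2.48196) → (-2.56,-2.48)
v2: (-2,-4.5) → rotate → (-1.15609,-4.78680) → ×s → (-1.14409,-4.73709) → (-1.14,-4.74)
v3: (5,0.5) → rotate → (4.82797,1.39309) → ×s → (4.77784,1.37862) → (4.78,1.38)
v4: (-3,0.5) → rotate → (-3.04099,-0.04896) → ×s → (-3.00941,-0.04845) → (-3.01,-0.05)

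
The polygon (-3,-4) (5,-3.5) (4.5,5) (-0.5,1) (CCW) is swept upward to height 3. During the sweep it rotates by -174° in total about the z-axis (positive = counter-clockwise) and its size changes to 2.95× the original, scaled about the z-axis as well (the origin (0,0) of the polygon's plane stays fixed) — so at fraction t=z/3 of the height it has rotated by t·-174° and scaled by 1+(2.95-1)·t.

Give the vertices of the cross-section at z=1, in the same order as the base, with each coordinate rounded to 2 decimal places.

Cross-section at z=1: (-8.22,0.70) (-0.53,-10.06) (10.93,-1.92) (0.96,1.57)

t = z/height = 1/3 = 0.333333
s = 1 + (scale-1)·z/height = 1 + (2.95-1)·1/3 = 1.650000
θ = twist·z/height = -174°·1/3 = -58.0000° = -1.012291 rad
cos θ = 0.529919, sin θ = -0.848048 (intermediates below are computed at full precision and shown rounded to 5 d.p.)
v1: (-3,-4) → rotate → (-4.98195,0.42447) → ×s → (-8.22022,0.70037) → (-8.22,0.70)
v2: (5,-3.5) → rotate → (-0.31857,-6.09496) → ×s → (-0.52564,-10.05668) → (-0.53,-10.06)
v3: (4.5,5) → rotate → (6.62488,-1.16662) → ×s → (10.93105,-1.92492) → (10.93,-1.92)
v4: (-0.5,1) → rotate → (0.58309,0.95394) → ×s → (0.96210,1.57401) → (0.96,1.57)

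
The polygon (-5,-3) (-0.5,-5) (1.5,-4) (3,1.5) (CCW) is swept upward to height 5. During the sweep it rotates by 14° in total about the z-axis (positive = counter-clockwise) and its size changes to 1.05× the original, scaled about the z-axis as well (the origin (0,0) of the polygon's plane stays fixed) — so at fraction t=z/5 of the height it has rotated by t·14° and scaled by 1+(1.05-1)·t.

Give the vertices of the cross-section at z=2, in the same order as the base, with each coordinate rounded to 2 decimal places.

Cross-section at z=2: (-4.78,-3.54) (-0.01,-5.13) (1.92,-3.91) (2.90,1.82)

t = z/height = 2/5 = 0.4
s = 1 + (scale-1)·z/height = 1 + (1.05-1)·2/5 = 1.020000
θ = twist·z/height = 14°·2/5 = 5.6000° = 0.097738 rad
cos θ = 0.995227, sin θ = 0.097583 (intermediates below are computed at full precision and shown rounded to 5 d.p.)
v1: (-5,-3) → rotate → (-4.68339,-3.47360) → ×s → (-4.77706,-3.54307) → (-4.78,-3.54)
v2: (-0.5,-5) → rotate → (-0.00970,-5.02493) → ×s → (-0.00989,-5.12543) → (-0.01,-5.13)
v3: (1.5,-4) → rotate → (1.88317,-3.83454) → ×s → (1.92084,-3.91123) → (1.92,-3.91)
v4: (3,1.5) → rotate → (2.83931,1.78559) → ×s → (2.89609,1.82130) → (2.90,1.82)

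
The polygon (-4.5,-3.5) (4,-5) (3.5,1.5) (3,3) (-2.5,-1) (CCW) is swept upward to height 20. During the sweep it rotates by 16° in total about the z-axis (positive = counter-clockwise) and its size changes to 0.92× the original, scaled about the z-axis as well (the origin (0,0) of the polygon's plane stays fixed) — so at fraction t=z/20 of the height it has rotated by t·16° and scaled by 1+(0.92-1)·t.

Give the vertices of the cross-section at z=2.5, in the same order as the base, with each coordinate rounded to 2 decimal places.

Cross-section at z=2.5: (-4.33,-3.62) (4.13,-4.81) (3.41,1.61) (2.86,3.07) (-2.44,-1.08)

t = z/height = 2.5/20 = 0.125
s = 1 + (scale-1)·z/height = 1 + (0.92-1)·2.5/20 = 0.990000
θ = twist·z/height = 16°·2.5/20 = 2.0000° = 0.034907 rad
cos θ = 0.999391, sin θ = 0.034899 (intermediates below are computed at full precision and shown rounded to 5 d.p.)
v1: (-4.5,-3.5) → rotate → (-4.37511,-3.65492) → ×s → (-4.33136,-3.61837) → (-4.33,-3.62)
v2: (4,-5) → rotate → (4.17206,-4.85736) → ×s → (4.13034,-4.80878) → (4.13,-4.81)
v3: (3.5,1.5) → rotate → (3.44552,1.62123) → ×s → (3.41106,1.60502) → (3.41,1.61)
v4: (3,3) → rotate → (2.89347,3.10287) → ×s → (2.86454,3.07184) → (2.86,3.07)
v5: (-2.5,-1) → rotate → (-2.46358,-1.08664) → ×s → (-2.43894,-1.07577) → (-2.44,-1.08)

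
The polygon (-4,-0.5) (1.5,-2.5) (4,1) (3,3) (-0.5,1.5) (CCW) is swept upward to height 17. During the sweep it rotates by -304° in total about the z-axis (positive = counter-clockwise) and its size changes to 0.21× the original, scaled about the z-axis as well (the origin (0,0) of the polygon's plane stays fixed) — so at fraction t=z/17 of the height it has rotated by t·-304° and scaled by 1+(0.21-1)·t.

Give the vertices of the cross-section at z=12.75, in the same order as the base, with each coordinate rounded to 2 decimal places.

Cross-section at z=12.75: (1.24,-1.07) (0.35,1.14) (-1.39,0.94) (-1.73,0.09) (-0.32,-0.56)

t = z/height = 12.75/17 = 0.75
s = 1 + (scale-1)·z/height = 1 + (0.21-1)·12.75/17 = 0.407500
θ = twist·z/height = -304°·12.75/17 = -228.0000° = -3.979351 rad
cos θ = -0.669131, sin θ = 0.743145 (intermediates below are computed at full precision and shown rounded to 5 d.p.)
v1: (-4,-0.5) → rotate → (3.04809,-2.63801) → ×s → (1.24210,-1.07499) → (1.24,-1.07)
v2: (1.5,-2.5) → rotate → (0.85417,2.78754) → ×s → (0.34807,1.13592) → (0.35,1.14)
v3: (4,1) → rotate → (-3.41967,2.30345) → ×s → (-1.39351,0.93866) → (-1.39,0.94)
v4: (3,3) → rotate → (-4.23683,0.22204) → ×s → (-1.72651,0.09048) → (-1.73,0.09)
v5: (-0.5,1.5) → rotate → (-0.78015,-1.37527) → ×s → (-0.31791,-0.56042) → (-0.32,-0.56)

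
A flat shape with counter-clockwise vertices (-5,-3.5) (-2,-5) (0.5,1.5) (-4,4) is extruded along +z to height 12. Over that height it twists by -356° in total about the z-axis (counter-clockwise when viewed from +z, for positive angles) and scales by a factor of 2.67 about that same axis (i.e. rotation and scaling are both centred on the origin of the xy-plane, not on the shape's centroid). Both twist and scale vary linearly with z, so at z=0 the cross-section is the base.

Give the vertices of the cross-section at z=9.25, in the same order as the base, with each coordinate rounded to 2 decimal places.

Cross-section at z=9.25: (7.10,-12.02) (11.05,-5.44) (-3.33,1.40) (-9.83,-8.42)

t = z/height = 9.25/12 = 0.770833
s = 1 + (scale-1)·z/height = 1 + (2.67-1)·9.25/12 = 2.287292
θ = twist·z/height = -356°·9.25/12 = -274.4167° = -4.789474 rad
cos θ = 0.077009, sin θ = 0.997030 (intermediates below are computed at full precision and shown rounded to 5 d.p.)
v1: (-5,-3.5) → rotate → (3.10456,-5.25468) → ×s → (7.10104,-12.01899) → (7.10,-12.02)
v2: (-2,-5) → rotate → (4.83113,-2.37911) → ×s → (11.05021,-5.44171) → (11.05,-5.44)
v3: (0.5,1.5) → rotate → (-1.45704,0.61403) → ×s → (-3.33268,1.40446) → (-3.33,1.40)
v4: (-4,4) → rotate → (-4.29616,-3.68009) → ×s → (-9.82657,-8.41743) → (-9.83,-8.42)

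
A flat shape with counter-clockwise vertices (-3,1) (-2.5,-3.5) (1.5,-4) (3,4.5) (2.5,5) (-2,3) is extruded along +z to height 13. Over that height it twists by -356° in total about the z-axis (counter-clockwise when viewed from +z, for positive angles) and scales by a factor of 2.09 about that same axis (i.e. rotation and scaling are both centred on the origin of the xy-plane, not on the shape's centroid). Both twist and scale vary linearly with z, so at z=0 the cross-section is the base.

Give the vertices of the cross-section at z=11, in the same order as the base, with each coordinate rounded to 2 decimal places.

Cross-section at z=11: (-4.63,-3.93) (3.26,-7.60) (8.07,-1.52) (-4.41,9.42) (-5.73,9.09) (-6.92,-0.30)

t = z/height = 11/13 = 0.846154
s = 1 + (scale-1)·z/height = 1 + (2.09-1)·11/13 = 1.922308
θ = twist·z/height = -356°·11/13 = -301.2308° = -5.257469 rad
cos θ = 0.518486, sin θ = 0.855086 (intermediates below are computed at full precision and shown rounded to 5 d.p.)
v1: (-3,1) → rotate → (-2.41054,-2.04677) → ×s → (-4.63381,-3.93452) → (-4.63,-3.93)
v2: (-2.5,-3.5) → rotate → (1.69659,-3.95242) → ×s → (3.26136,-7.59776) → (3.26,-7.60)
v3: (1.5,-4) → rotate → (4.19807,-0.79132) → ×s → (8.06999,-1.52115) → (8.07,-1.52)
v4: (3,4.5) → rotate → (-2.29243,4.89845) → ×s → (-4.40675,9.41632) → (-4.41,9.42)
v5: (2.5,5) → rotate → (-2.97921,4.73015) → ×s → (-5.72697,9.09280) → (-5.73,9.09)
v6: (-2,3) → rotate → (-3.60223,-0.15471) → ×s → (-6.92460,-0.29741) → (-6.92,-0.30)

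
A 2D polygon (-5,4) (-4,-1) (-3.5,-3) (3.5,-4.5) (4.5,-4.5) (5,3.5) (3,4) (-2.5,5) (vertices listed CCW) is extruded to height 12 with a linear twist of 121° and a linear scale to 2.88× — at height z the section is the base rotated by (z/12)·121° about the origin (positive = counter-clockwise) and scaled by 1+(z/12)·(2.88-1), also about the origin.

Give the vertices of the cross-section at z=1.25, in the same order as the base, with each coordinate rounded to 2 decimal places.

t = z/height = 1.25/12 = 0.104167
s = 1 + (scale-1)·z/height = 1 + (2.88-1)·1.25/12 = 1.195833
θ = twist·z/height = 121°·1.25/12 = 12.6042° = 0.219984 rad
cos θ = 0.975901, sin θ = 0.218214 (intermediates below are computed at full precision and shown rounded to 5 d.p.)
v1: (-5,4) → rotate → (-5.75236,2.81253) → ×s → (-6.87887,3.36332) → (-6.88,3.36)
v2: (-4,-1) → rotate → (-3.68539,-1.84876) → ×s → (-4.40711,-2.21081) → (-4.41,-2.21)
v3: (-3.5,-3) → rotate → (-2.76101,-3.69145) → ×s → (-3.30171,-4.41436) → (-3.30,-4.41)
v4: (3.5,-4.5) → rotate → (4.39762,-3.62780) → ×s → (5.25882,-4.33825) → (5.26,-4.34)
v5: (4.5,-4.5) → rotate → (5.37352,-3.40959) → ×s → (6.42583,-4.07730) → (6.43,-4.08)
v6: (5,3.5) → rotate → (4.11575,4.50672) → ×s → (4.92176,5.38929) → (4.92,5.39)
v7: (3,4) → rotate → (2.05485,4.55825) → ×s → (2.45725,5.45090) → (2.46,5.45)
v8: (-2.5,5) → rotate → (-3.53082,4.33397) → ×s → (-4.22228,5.18270) → (-4.22,5.18)

Cross-section at z=1.25: (-6.88,3.36) (-4.41,-2.21) (-3.30,-4.41) (5.26,-4.34) (6.43,-4.08) (4.92,5.39) (2.46,5.45) (-4.22,5.18)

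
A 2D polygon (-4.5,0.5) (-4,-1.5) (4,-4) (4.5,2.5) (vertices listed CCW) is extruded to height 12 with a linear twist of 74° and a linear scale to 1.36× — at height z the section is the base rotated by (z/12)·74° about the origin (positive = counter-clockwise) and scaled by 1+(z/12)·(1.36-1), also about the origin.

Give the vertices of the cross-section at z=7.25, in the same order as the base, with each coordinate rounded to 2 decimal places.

t = z/height = 7.25/12 = 0.604167
s = 1 + (scale-1)·z/height = 1 + (1.36-1)·7.25/12 = 1.217500
θ = twist·z/height = 74°·7.25/12 = 44.7083° = 0.780308 rad
cos θ = 0.710697, sin θ = 0.703498 (intermediates below are computed at full precision and shown rounded to 5 d.p.)
v1: (-4.5,0.5) → rotate → (-3.54989,-2.81039) → ×s → (-4.32199,-3.42165) → (-4.32,-3.42)
v2: (-4,-1.5) → rotate → (-1.78754,-3.88004) → ×s → (-2.17633,-4.72395) → (-2.18,-4.72)
v3: (4,-4) → rotate → (5.65678,-0.02880) → ×s → (6.88713,-0.03506) → (6.89,-0.04)
v4: (4.5,2.5) → rotate → (1.43939,4.94248) → ×s → (1.75246,6.01747) → (1.75,6.02)

Cross-section at z=7.25: (-4.32,-3.42) (-2.18,-4.72) (6.89,-0.04) (1.75,6.02)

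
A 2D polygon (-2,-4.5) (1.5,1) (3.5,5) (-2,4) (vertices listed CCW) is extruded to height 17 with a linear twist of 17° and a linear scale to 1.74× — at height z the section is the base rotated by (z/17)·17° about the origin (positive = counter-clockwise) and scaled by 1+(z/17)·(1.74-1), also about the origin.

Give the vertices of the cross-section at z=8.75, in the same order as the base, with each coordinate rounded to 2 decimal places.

Cross-section at z=8.75: (-1.78,-6.56) (1.84,1.68) (3.73,7.56) (-3.57,5.04)

t = z/height = 8.75/17 = 0.514706
s = 1 + (scale-1)·z/height = 1 + (1.74-1)·8.75/17 = 1.380882
θ = twist·z/height = 17°·8.75/17 = 8.7500° = 0.152716 rad
cos θ = 0.988362, sin θ = 0.152123 (intermediates below are computed at full precision and shown rounded to 5 d.p.)
v1: (-2,-4.5) → rotate → (-1.29217,-4.75187) → ×s → (-1.78433,-6.56178) → (-1.78,-6.56)
v2: (1.5,1) → rotate → (1.33042,1.21655) → ×s → (1.83715,1.67991) → (1.84,1.68)
v3: (3.5,5) → rotate → (2.69865,5.47424) → ×s → (3.72652,7.55928) → (3.73,7.56)
v4: (-2,4) → rotate → (-2.58522,3.64920) → ×s → (-3.56988,5.03911) → (-3.57,5.04)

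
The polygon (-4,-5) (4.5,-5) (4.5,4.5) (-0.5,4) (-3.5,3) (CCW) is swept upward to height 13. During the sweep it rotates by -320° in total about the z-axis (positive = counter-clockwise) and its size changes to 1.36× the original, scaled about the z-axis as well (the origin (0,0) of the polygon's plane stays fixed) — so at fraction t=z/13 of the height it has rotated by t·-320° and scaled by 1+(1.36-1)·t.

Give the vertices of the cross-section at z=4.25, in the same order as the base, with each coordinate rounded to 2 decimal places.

t = z/height = 4.25/13 = 0.326923
s = 1 + (scale-1)·z/height = 1 + (1.36-1)·4.25/13 = 1.117692
θ = twist·z/height = -320°·4.25/13 = -104.6154° = -1.825883 rad
cos θ = -0.252329, sin θ = -0.967641 (intermediates below are computed at full precision and shown rounded to 5 d.p.)
v1: (-4,-5) → rotate → (-3.82889,5.13221) → ×s → (-4.27952,5.73623) → (-4.28,5.74)
v2: (4.5,-5) → rotate → (-5.97369,-3.09274) → ×s → (-6.67675,-3.45673) → (-6.68,-3.46)
v3: (4.5,4.5) → rotate → (3.21891,-5.48987) → ×s → (3.59775,-6.13598) → (3.60,-6.14)
v4: (-0.5,4) → rotate → (3.99673,-0.52550) → ×s → (4.46711,-0.58734) → (4.47,-0.59)
v5: (-3.5,3) → rotate → (3.78608,2.62976) → ×s → (4.23167,2.93926) → (4.23,2.94)

Cross-section at z=4.25: (-4.28,5.74) (-6.68,-3.46) (3.60,-6.14) (4.47,-0.59) (4.23,2.94)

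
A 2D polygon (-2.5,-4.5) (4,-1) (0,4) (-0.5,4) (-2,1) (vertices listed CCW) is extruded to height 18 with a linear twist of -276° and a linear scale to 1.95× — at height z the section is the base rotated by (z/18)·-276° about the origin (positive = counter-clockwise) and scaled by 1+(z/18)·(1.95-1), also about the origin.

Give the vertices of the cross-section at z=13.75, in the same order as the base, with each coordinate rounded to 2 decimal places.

Cross-section at z=13.75: (7.68,4.46) (-5.04,5.02) (-3.54,-5.93) (-2.80,-6.37) (2.08,-3.25)

t = z/height = 13.75/18 = 0.763889
s = 1 + (scale-1)·z/height = 1 + (1.95-1)·13.75/18 = 1.725694
θ = twist·z/height = -276°·13.75/18 = -210.8333° = -3.679736 rad
cos θ = -0.858662, sin θ = 0.512543 (intermediates below are computed at full precision and shown rounded to 5 d.p.)
v1: (-2.5,-4.5) → rotate → (4.45310,2.58262) → ×s → (7.68468,4.45682) → (7.68,4.46)
v2: (4,-1) → rotate → (-2.92210,2.90883) → ×s → (-5.04266,5.01975) → (-5.04,5.02)
v3: (0,4) → rotate → (-2.05017,-3.43465) → ×s → (-3.53797,-5.92715) → (-3.54,-5.93)
v4: (-0.5,4) → rotate → (-1.62084,-3.69092) → ×s → (-2.79707,-6.36940) → (-2.80,-6.37)
v5: (-2,1) → rotate → (1.20478,-1.88375) → ×s → (2.07908,-3.25077) → (2.08,-3.25)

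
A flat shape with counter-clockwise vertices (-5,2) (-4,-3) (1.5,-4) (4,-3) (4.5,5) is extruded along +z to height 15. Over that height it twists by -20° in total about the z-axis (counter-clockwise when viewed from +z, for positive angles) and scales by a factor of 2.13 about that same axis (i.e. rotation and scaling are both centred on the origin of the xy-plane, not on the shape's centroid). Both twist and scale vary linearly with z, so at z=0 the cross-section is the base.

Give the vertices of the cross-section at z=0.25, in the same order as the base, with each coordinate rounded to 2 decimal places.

t = z/height = 0.25/15 = 0.0166667
s = 1 + (scale-1)·z/height = 1 + (2.13-1)·0.25/15 = 1.018833
θ = twist·z/height = -20°·0.25/15 = -0.3333° = -0.005818 rad
cos θ = 0.999983, sin θ = -0.005818 (intermediates below are computed at full precision and shown rounded to 5 d.p.)
v1: (-5,2) → rotate → (-4.98828,2.02905) → ×s → (-5.08223,2.06727) → (-5.08,2.07)
v2: (-4,-3) → rotate → (-4.01739,-2.97668) → ×s → (-4.09305,-3.03274) → (-4.09,-3.03)
v3: (1.5,-4) → rotate → (1.47670,-4.00866) → ×s → (1.50451,-4.08416) → (1.50,-4.08)
v4: (4,-3) → rotate → (3.98248,-3.02322) → ×s → (4.05748,-3.08016) → (4.06,-3.08)
v5: (4.5,5) → rotate → (4.52901,4.97374) → ×s → (4.61431,5.06741) → (4.61,5.07)

Cross-section at z=0.25: (-5.08,2.07) (-4.09,-3.03) (1.50,-4.08) (4.06,-3.08) (4.61,5.07)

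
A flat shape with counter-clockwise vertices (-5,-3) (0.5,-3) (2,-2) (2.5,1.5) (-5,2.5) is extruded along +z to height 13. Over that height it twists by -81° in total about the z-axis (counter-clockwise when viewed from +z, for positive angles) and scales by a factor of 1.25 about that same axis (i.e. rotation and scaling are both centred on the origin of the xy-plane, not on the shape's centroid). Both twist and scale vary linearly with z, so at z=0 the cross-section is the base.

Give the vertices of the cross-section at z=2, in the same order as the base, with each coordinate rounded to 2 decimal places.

t = z/height = 2/13 = 0.153846
s = 1 + (scale-1)·z/height = 1 + (1.25-1)·2/13 = 1.038462
θ = twist·z/height = -81°·2/13 = -12.4615° = -0.217495 rad
cos θ = 0.976441, sin θ = -0.215784 (intermediates below are computed at full precision and shown rounded to 5 d.p.)
v1: (-5,-3) → rotate → (-5.52956,-1.85040) → ×s → (-5.74223,-1.92157) → (-5.74,-1.92)
v2: (0.5,-3) → rotate → (-0.15913,-3.03722) → ×s → (-0.16525,-3.15403) → (-0.17,-3.15)
v3: (2,-2) → rotate → (1.52131,-2.38445) → ×s → (1.57983,-2.47616) → (1.58,-2.48)
v4: (2.5,1.5) → rotate → (2.76478,0.92520) → ×s → (2.87112,0.96079) → (2.87,0.96)
v5: (-5,2.5) → rotate → (-4.34274,3.52002) → ×s → (-4.50977,3.65541) → (-4.51,3.66)

Cross-section at z=2: (-5.74,-1.92) (-0.17,-3.15) (1.58,-2.48) (2.87,0.96) (-4.51,3.66)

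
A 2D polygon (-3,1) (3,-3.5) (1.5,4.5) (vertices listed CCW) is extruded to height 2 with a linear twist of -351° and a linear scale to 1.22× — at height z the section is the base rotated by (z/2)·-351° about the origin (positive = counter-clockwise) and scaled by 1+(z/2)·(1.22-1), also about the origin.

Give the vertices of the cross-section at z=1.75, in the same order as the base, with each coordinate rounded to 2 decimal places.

t = z/height = 1.75/2 = 0.875
s = 1 + (scale-1)·z/height = 1 + (1.22-1)·1.75/2 = 1.192500
θ = twist·z/height = -351°·1.75/2 = -307.1250° = -5.360342 rad
cos θ = 0.603556, sin θ = 0.797321 (intermediates below are computed at full precision and shown rounded to 5 d.p.)
v1: (-3,1) → rotate → (-2.60799,-1.78841) → ×s → (-3.11003,-2.13267) → (-3.11,-2.13)
v2: (3,-3.5) → rotate → (4.60129,0.27952) → ×s → (5.48704,0.33332) → (5.49,0.33)
v3: (1.5,4.5) → rotate → (-2.68261,3.91198) → ×s → (-3.19901,4.66504) → (-3.20,4.67)

Cross-section at z=1.75: (-3.11,-2.13) (5.49,0.33) (-3.20,4.67)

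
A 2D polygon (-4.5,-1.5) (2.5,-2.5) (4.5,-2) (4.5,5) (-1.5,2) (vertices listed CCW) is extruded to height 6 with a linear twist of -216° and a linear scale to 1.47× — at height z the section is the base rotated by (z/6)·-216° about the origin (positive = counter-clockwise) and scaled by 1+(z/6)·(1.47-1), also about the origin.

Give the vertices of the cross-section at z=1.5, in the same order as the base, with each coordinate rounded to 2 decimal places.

t = z/height = 1.5/6 = 0.25
s = 1 + (scale-1)·z/height = 1 + (1.47-1)·1.5/6 = 1.117500
θ = twist·z/height = -216°·1.5/6 = -54.0000° = -0.942478 rad
cos θ = 0.587785, sin θ = -0.809017 (intermediates below are computed at full precision and shown rounded to 5 d.p.)
v1: (-4.5,-1.5) → rotate → (-3.85856,2.75890) → ×s → (-4.31194,3.08307) → (-4.31,3.08)
v2: (2.5,-2.5) → rotate → (-0.55308,-3.49201) → ×s → (-0.61807,-3.90232) → (-0.62,-3.90)
v3: (4.5,-2) → rotate → (1.02700,-4.81615) → ×s → (1.14767,-5.38204) → (1.15,-5.38)
v4: (4.5,5) → rotate → (6.69012,-0.70165) → ×s → (7.47621,-0.78409) → (7.48,-0.78)
v5: (-1.5,2) → rotate → (0.73636,2.38910) → ×s → (0.82288,2.66981) → (0.82,2.67)

Cross-section at z=1.5: (-4.31,3.08) (-0.62,-3.90) (1.15,-5.38) (7.48,-0.78) (0.82,2.67)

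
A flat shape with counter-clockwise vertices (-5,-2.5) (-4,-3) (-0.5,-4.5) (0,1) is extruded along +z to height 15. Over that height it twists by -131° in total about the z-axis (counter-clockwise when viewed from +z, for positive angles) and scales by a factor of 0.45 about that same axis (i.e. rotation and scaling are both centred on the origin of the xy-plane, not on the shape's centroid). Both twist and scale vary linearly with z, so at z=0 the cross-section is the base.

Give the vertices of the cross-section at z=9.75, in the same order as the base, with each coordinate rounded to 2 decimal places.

t = z/height = 9.75/15 = 0.65
s = 1 + (scale-1)·z/height = 1 + (0.45-1)·9.75/15 = 0.642500
θ = twist·z/height = -131°·9.75/15 = -85.1500° = -1.486148 rad
cos θ = 0.084547, sin θ = -0.996419 (intermediates below are computed at full precision and shown rounded to 5 d.p.)
v1: (-5,-2.5) → rotate → (-2.91379,4.77073) → ×s → (-1.87211,3.06519) → (-1.87,3.07)
v2: (-4,-3) → rotate → (-3.32745,3.73204) → ×s → (-2.13789,2.39783) → (-2.14,2.40)
v3: (-0.5,-4.5) → rotate → (-4.52616,0.11775) → ×s → (-2.90806,0.07565) → (-2.91,0.08)
v4: (0,1) → rotate → (0.99642,0.08455) → ×s → (0.64020,0.05432) → (0.64,0.05)

Cross-section at z=9.75: (-1.87,3.07) (-2.14,2.40) (-2.91,0.08) (0.64,0.05)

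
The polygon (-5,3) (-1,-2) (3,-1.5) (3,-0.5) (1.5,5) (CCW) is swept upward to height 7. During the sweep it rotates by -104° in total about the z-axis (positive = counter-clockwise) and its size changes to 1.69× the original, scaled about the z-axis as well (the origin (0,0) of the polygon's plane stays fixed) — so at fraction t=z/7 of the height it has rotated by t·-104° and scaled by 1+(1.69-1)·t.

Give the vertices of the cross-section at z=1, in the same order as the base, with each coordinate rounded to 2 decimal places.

Cross-section at z=1: (-4.46,4.59) (-1.63,-1.84) (2.76,-2.44) (3.04,-1.38) (3.00,4.89)

t = z/height = 1/7 = 0.142857
s = 1 + (scale-1)·z/height = 1 + (1.69-1)·1/7 = 1.098571
θ = twist·z/height = -104°·1/7 = -14.8571° = -0.259306 rad
cos θ = 0.966568, sin θ = -0.256410 (intermediates below are computed at full precision and shown rounded to 5 d.p.)
v1: (-5,3) → rotate → (-4.06361,4.18175) → ×s → (-4.46417,4.59396) → (-4.46,4.59)
v2: (-1,-2) → rotate → (-1.47939,-1.67673) → ×s → (-1.62521,-1.84200) → (-1.63,-1.84)
v3: (3,-1.5) → rotate → (2.51509,-2.21908) → ×s → (2.76301,-2.43782) → (2.76,-2.44)
v4: (3,-0.5) → rotate → (2.77150,-1.25251) → ×s → (3.04469,-1.37598) → (3.04,-1.38)
v5: (1.5,5) → rotate → (2.73190,4.44823) → ×s → (3.00119,4.88669) → (3.00,4.89)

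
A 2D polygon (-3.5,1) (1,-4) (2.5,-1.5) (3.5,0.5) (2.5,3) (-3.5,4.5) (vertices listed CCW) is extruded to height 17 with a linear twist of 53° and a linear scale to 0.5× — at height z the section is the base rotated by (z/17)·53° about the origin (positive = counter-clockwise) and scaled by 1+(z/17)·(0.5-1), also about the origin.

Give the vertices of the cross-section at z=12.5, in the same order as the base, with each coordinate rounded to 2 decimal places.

Cross-section at z=12.5: (-2.12,-0.90) (2.08,-1.57) (1.83,0.26) (1.52,1.64) (0.04,2.47) (-3.51,0.82)

t = z/height = 12.5/17 = 0.735294
s = 1 + (scale-1)·z/height = 1 + (0.5-1)·12.5/17 = 0.632353
θ = twist·z/height = 53°·12.5/17 = 38.9706° = 0.680165 rad
cos θ = 0.777469, sin θ = 0.628921 (intermediates below are computed at full precision and shown rounded to 5 d.p.)
v1: (-3.5,1) → rotate → (-3.35006,-1.42376) → ×s → (-2.11842,-0.90032) → (-2.12,-0.90)
v2: (1,-4) → rotate → (3.29315,-2.48095) → ×s → (2.08244,-1.56884) → (2.08,-1.57)
v3: (2.5,-1.5) → rotate → (2.88705,0.40610) → ×s → (1.82564,0.25680) → (1.83,0.26)
v4: (3.5,0.5) → rotate → (2.40668,2.58996) → ×s → (1.52187,1.63777) → (1.52,1.64)
v5: (2.5,3) → rotate → (0.05691,3.90471) → ×s → (0.03599,2.46915) → (0.04,2.47)
v6: (-3.5,4.5) → rotate → (-5.55129,1.29739) → ×s → (-3.51037,0.82041) → (-3.51,0.82)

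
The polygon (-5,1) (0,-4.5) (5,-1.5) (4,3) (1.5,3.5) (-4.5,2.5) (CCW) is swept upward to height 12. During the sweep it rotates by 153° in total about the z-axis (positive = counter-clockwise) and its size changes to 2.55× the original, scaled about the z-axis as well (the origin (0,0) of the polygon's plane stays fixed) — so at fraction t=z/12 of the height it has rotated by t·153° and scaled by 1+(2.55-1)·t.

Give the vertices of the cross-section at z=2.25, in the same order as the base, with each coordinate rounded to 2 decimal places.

Cross-section at z=2.25: (-6.28,-1.97) (2.79,-5.09) (6.59,1.40) (2.67,5.87) (-0.47,4.89) (-6.64,0.04)

t = z/height = 2.25/12 = 0.1875
s = 1 + (scale-1)·z/height = 1 + (2.55-1)·2.25/12 = 1.290625
θ = twist·z/height = 153°·2.25/12 = 28.6875° = 0.500691 rad
cos θ = 0.877251, sin θ = 0.480032 (intermediates below are computed at full precision and shown rounded to 5 d.p.)
v1: (-5,1) → rotate → (-4.86629,-1.52291) → ×s → (-6.28055,-1.96551) → (-6.28,-1.97)
v2: (0,-4.5) → rotate → (2.16014,-3.94763) → ×s → (2.78794,-5.09491) → (2.79,-5.09)
v3: (5,-1.5) → rotate → (5.10630,1.08428) → ×s → (6.59032,1.39940) → (6.59,1.40)
v4: (4,3) → rotate → (2.06891,4.55188) → ×s → (2.67018,5.87477) → (2.67,5.87)
v5: (1.5,3.5) → rotate → (-0.36424,3.79043) → ×s → (-0.47009,4.89202) → (-0.47,4.89)
v6: (-4.5,2.5) → rotate → (-5.14771,0.03298) → ×s → (-6.64376,0.04257) → (-6.64,0.04)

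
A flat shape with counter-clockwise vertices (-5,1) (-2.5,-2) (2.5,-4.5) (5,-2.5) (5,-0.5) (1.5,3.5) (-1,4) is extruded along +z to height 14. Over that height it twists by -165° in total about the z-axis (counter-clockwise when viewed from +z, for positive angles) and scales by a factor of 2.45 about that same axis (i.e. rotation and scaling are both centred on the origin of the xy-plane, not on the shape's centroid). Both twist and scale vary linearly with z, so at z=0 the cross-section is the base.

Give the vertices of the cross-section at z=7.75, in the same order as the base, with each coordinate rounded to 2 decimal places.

t = z/height = 7.75/14 = 0.553571
s = 1 + (scale-1)·z/height = 1 + (2.45-1)·7.75/14 = 1.802679
θ = twist·z/height = -165°·7.75/14 = -91.3393° = -1.594171 rad
cos θ = -0.023373, sin θ = -0.999727 (intermediates below are computed at full precision and shown rounded to 5 d.p.)
v1: (-5,1) → rotate → (1.11659,4.97526) → ×s → (2.01285,8.96880) → (2.01,8.97)
v2: (-2.5,-2) → rotate → (-1.94102,2.54606) → ×s → (-3.49904,4.58973) → (-3.50,4.59)
v3: (2.5,-4.5) → rotate → (-4.55720,-2.39414) → ×s → (-8.21517,-4.31586) → (-8.22,-4.32)
v4: (5,-2.5) → rotate → (-2.61618,-4.94020) → ×s → (-4.71613,-8.90560) → (-4.72,-8.91)
v5: (5,-0.5) → rotate → (-0.61673,-4.98695) → ×s → (-1.11176,-8.98986) → (-1.11,-8.99)
v6: (1.5,3.5) → rotate → (3.46398,-1.58140) → ×s → (6.24445,-2.85075) → (6.24,-2.85)
v7: (-1,4) → rotate → (4.02228,0.90624) → ×s → (7.25088,1.63365) → (7.25,1.63)

Cross-section at z=7.75: (2.01,8.97) (-3.50,4.59) (-8.22,-4.32) (-4.72,-8.91) (-1.11,-8.99) (6.24,-2.85) (7.25,1.63)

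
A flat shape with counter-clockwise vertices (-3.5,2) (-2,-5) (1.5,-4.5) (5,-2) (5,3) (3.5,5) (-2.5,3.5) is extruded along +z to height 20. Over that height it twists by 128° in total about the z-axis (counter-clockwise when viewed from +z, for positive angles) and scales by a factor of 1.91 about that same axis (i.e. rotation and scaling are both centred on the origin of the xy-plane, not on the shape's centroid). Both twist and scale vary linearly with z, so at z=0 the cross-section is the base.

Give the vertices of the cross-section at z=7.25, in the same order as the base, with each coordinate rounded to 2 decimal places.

t = z/height = 7.25/20 = 0.3625
s = 1 + (scale-1)·z/height = 1 + (1.91-1)·7.25/20 = 1.329875
θ = twist·z/height = 128°·7.25/20 = 46.4000° = 0.809833 rad
cos θ = 0.689620, sin θ = 0.724172 (intermediates below are computed at full precision and shown rounded to 5 d.p.)
v1: (-3.5,2) → rotate → (-3.86201,-1.15536) → ×s → (-5.13599,-1.53649) → (-5.14,-1.54)
v2: (-2,-5) → rotate → (2.24162,-4.89644) → ×s → (2.98107,-6.51166) → (2.98,-6.51)
v3: (1.5,-4.5) → rotate → (4.29320,-2.01703) → ×s → (5.70942,-2.68240) → (5.71,-2.68)
v4: (5,-2) → rotate → (4.89644,2.24162) → ×s → (6.51166,2.98107) → (6.51,2.98)
v5: (5,3) → rotate → (1.27558,5.68972) → ×s → (1.69636,7.56661) → (1.70,7.57)
v6: (3.5,5) → rotate → (-1.20719,5.98270) → ×s → (-1.60541,7.95624) → (-1.61,7.96)
v7: (-2.5,3.5) → rotate → (-4.25865,0.60324) → ×s → (-5.66347,0.80223) → (-5.66,0.80)

Cross-section at z=7.25: (-5.14,-1.54) (2.98,-6.51) (5.71,-2.68) (6.51,2.98) (1.70,7.57) (-1.61,7.96) (-5.66,0.80)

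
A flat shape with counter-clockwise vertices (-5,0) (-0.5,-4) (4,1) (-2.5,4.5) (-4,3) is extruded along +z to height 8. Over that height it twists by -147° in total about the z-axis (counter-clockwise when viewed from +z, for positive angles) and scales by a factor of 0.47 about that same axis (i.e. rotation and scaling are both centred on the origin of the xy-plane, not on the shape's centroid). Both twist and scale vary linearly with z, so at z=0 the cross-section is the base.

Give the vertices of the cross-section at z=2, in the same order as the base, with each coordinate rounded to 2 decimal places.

Cross-section at z=2: (-3.48,2.60) (-2.42,-2.52) (3.30,-1.38) (0.60,4.43) (-1.22,4.16)

t = z/height = 2/8 = 0.25
s = 1 + (scale-1)·z/height = 1 + (0.47-1)·2/8 = 0.867500
θ = twist·z/height = -147°·2/8 = -36.7500° = -0.641409 rad
cos θ = 0.801254, sin θ = -0.598325 (intermediates below are computed at full precision and shown rounded to 5 d.p.)
v1: (-5,0) → rotate → (-4.00627,2.99162) → ×s → (-3.47544,2.59523) → (-3.48,2.60)
v2: (-0.5,-4) → rotate → (-2.79393,-2.90585) → ×s → (-2.42373,-2.52083) → (-2.42,-2.52)
v3: (4,1) → rotate → (3.80334,-1.59204) → ×s → (3.29940,-1.38110) → (3.30,-1.38)
v4: (-2.5,4.5) → rotate → (0.68933,5.10145) → ×s → (0.59799,4.42551) → (0.60,4.43)
v5: (-4,3) → rotate → (-1.41004,4.79706) → ×s → (-1.22321,4.16145) → (-1.22,4.16)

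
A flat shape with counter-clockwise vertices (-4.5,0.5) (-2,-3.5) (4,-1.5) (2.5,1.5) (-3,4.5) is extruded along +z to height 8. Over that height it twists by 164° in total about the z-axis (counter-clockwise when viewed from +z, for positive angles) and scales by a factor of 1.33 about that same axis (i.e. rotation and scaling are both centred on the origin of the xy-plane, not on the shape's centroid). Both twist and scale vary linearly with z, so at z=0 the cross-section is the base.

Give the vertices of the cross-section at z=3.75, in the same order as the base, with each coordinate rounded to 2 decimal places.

Cross-section at z=3.75: (-1.74,-4.93) (3.41,-3.17) (2.74,4.10) (-1.03,3.20) (-5.85,-2.19)

t = z/height = 3.75/8 = 0.46875
s = 1 + (scale-1)·z/height = 1 + (1.33-1)·3.75/8 = 1.154688
θ = twist·z/height = 164°·3.75/8 = 76.8750° = 1.341722 rad
cos θ = 0.227076, sin θ = 0.973877 (intermediates below are computed at full precision and shown rounded to 5 d.p.)
v1: (-4.5,0.5) → rotate → (-1.50878,-4.26891) → ×s → (-1.74217,-4.92926) → (-1.74,-4.93)
v2: (-2,-3.5) → rotate → (2.95442,-2.74252) → ×s → (3.41143,-3.16675) → (3.41,-3.17)
v3: (4,-1.5) → rotate → (2.36912,3.55489) → ×s → (2.73559,4.10479) → (2.74,4.10)
v4: (2.5,1.5) → rotate → (-0.89312,2.77531) → ×s → (-1.03128,3.20461) → (-1.03,3.20)
v5: (-3,4.5) → rotate → (-5.06368,-1.89979) → ×s → (-5.84696,-2.19366) → (-5.85,-2.19)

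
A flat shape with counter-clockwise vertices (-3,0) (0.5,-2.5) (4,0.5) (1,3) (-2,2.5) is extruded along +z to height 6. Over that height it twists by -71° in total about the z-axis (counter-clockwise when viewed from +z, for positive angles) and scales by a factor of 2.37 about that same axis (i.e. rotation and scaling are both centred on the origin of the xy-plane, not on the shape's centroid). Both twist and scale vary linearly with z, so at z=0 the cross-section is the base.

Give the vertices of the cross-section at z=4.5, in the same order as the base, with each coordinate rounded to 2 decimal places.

Cross-section at z=4.5: (-3.64,4.87) (-3.45,-3.85) (5.66,-5.89) (6.09,2.01) (1.64,6.28)

t = z/height = 4.5/6 = 0.75
s = 1 + (scale-1)·z/height = 1 + (2.37-1)·4.5/6 = 2.027500
θ = twist·z/height = -71°·4.5/6 = -53.2500° = -0.929388 rad
cos θ = 0.598325, sin θ = -0.801254 (intermediates below are computed at full precision and shown rounded to 5 d.p.)
v1: (-3,0) → rotate → (-1.79497,2.40376) → ×s → (-3.63931,4.87363) → (-3.64,4.87)
v2: (0.5,-2.5) → rotate → (-1.70397,-1.89644) → ×s → (-3.45480,-3.84503) → (-3.45,-3.85)
v3: (4,0.5) → rotate → (2.79393,-2.90585) → ×s → (5.66468,-5.89162) → (5.66,-5.89)
v4: (1,3) → rotate → (3.00209,0.99372) → ×s → (6.08673,2.01477) → (6.09,2.01)
v5: (-2,2.5) → rotate → (0.80649,3.09832) → ×s → (1.63515,6.28184) → (1.64,6.28)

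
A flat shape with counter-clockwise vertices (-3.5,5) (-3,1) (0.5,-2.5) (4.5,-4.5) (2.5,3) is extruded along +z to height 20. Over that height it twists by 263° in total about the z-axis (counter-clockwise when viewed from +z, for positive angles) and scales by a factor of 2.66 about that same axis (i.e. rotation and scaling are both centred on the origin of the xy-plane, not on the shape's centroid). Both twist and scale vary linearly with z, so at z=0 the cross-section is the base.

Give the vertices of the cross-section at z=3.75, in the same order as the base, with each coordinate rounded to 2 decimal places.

t = z/height = 3.75/20 = 0.1875
s = 1 + (scale-1)·z/height = 1 + (2.66-1)·3.75/20 = 1.311250
θ = twist·z/height = 263°·3.75/20 = 49.3125° = 0.860665 rad
cos θ = 0.651933, sin θ = 0.758277 (intermediates below are computed at full precision and shown rounded to 5 d.p.)
v1: (-3.5,5) → rotate → (-6.07315,0.60570) → ×s → (-7.96342,0.79422) → (-7.96,0.79)
v2: (-3,1) → rotate → (-2.71408,-1.62290) → ×s → (-3.55883,-2.12802) → (-3.56,-2.13)
v3: (0.5,-2.5) → rotate → (2.22166,-1.25069) → ×s → (2.91315,-1.63997) → (2.91,-1.64)
v4: (4.5,-4.5) → rotate → (6.34594,0.47855) → ×s → (8.32112,0.62749) → (8.32,0.63)
v5: (2.5,3) → rotate → (-0.64500,3.85149) → ×s → (-0.84575,5.05027) → (-0.85,5.05)

Cross-section at z=3.75: (-7.96,0.79) (-3.56,-2.13) (2.91,-1.64) (8.32,0.63) (-0.85,5.05)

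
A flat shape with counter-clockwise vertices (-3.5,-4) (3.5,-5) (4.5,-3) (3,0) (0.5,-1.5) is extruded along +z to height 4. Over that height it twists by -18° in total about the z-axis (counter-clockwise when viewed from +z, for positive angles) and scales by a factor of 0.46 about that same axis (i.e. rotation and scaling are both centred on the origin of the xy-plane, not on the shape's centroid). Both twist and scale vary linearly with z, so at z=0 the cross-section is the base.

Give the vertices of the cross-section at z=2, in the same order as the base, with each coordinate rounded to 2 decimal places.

t = z/height = 2/4 = 0.5
s = 1 + (scale-1)·z/height = 1 + (0.46-1)·2/4 = 0.730000
θ = twist·z/height = -18°·2/4 = -9.0000° = -0.157080 rad
cos θ = 0.987688, sin θ = -0.156434 (intermediates below are computed at full precision and shown rounded to 5 d.p.)
v1: (-3.5,-4) → rotate → (-4.08265,-3.40323) → ×s → (-2.98033,-2.48436) → (-2.98,-2.48)
v2: (3.5,-5) → rotate → (2.67474,-5.48596) → ×s → (1.95256,-4.00475) → (1.95,-4.00)
v3: (4.5,-3) → rotate → (3.97529,-3.66702) → ×s → (2.90196,-2.67692) → (2.90,-2.68)
v4: (3,0) → rotate → (2.96307,-0.46930) → ×s → (2.16304,-0.34259) → (2.16,-0.34)
v5: (0.5,-1.5) → rotate → (0.25919,-1.55975) → ×s → (0.18921,-1.13862) → (0.19,-1.14)

Cross-section at z=2: (-2.98,-2.48) (1.95,-4.00) (2.90,-2.68) (2.16,-0.34) (0.19,-1.14)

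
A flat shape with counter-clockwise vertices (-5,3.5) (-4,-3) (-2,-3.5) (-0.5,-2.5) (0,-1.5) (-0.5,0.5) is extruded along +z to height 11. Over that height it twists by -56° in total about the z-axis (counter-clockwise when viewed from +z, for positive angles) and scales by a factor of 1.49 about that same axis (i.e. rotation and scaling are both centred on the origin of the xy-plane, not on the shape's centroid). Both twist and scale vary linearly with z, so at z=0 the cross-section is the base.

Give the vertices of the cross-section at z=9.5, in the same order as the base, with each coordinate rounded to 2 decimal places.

t = z/height = 9.5/11 = 0.863636
s = 1 + (scale-1)·z/height = 1 + (1.49-1)·9.5/11 = 1.423182
θ = twist·z/height = -56°·9.5/11 = -48.3636° = -0.844105 rad
cos θ = 0.664401, sin θ = -0.747377 (intermediates below are computed at full precision and shown rounded to 5 d.p.)
v1: (-5,3.5) → rotate → (-0.70619,6.06229) → ×s → (-1.00503,8.62773) → (-1.01,8.63)
v2: (-4,-3) → rotate → (-4.89973,0.99630) → ×s → (-6.97321,1.41792) → (-6.97,1.42)
v3: (-2,-3.5) → rotate → (-3.94462,-0.83065) → ×s → (-5.61391,-1.18216) → (-5.61,-1.18)
v4: (-0.5,-2.5) → rotate → (-2.20064,-1.28731) → ×s → (-3.13191,-1.83208) → (-3.13,-1.83)
v5: (0,-1.5) → rotate → (-1.12106,-0.99660) → ×s → (-1.59548,-1.41834) → (-1.60,-1.42)
v6: (-0.5,0.5) → rotate → (0.04149,0.70589) → ×s → (0.05904,1.00461) → (0.06,1.00)

Cross-section at z=9.5: (-1.01,8.63) (-6.97,1.42) (-5.61,-1.18) (-3.13,-1.83) (-1.60,-1.42) (0.06,1.00)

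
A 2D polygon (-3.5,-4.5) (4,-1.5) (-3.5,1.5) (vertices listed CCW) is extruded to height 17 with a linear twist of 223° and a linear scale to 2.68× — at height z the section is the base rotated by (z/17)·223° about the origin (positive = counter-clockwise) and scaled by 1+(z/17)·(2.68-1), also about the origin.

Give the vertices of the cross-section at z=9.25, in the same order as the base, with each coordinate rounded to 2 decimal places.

Cross-section at z=9.25: (10.84,-1.24) (-1.53,8.03) (1.03,-7.22)

t = z/height = 9.25/17 = 0.544118
s = 1 + (scale-1)·z/height = 1 + (2.68-1)·9.25/17 = 1.914118
θ = twist·z/height = 223°·9.25/17 = 121.3382° = 2.117752 rad
cos θ = -0.520089, sin θ = 0.854112 (intermediates below are computed at full precision and shown rounded to 5 d.p.)
v1: (-3.5,-4.5) → rotate → (5.66382,-0.64899) → ×s → (10.84121,-1.24224) → (10.84,-1.24)
v2: (4,-1.5) → rotate → (-0.79919,4.19658) → ×s → (-1.52974,8.03275) → (-1.53,8.03)
v3: (-3.5,1.5) → rotate → (0.53914,-3.76953) → ×s → (1.03199,-7.21532) → (1.03,-7.22)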